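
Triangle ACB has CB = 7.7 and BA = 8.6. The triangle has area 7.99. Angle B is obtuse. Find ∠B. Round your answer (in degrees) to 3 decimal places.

166.036

From area = ½·CB·BA·sin B, we get sin B = 2·area/(CB·BA) ≈ 0.24132.
Taking the obtuse solution, ∠B ≈ 166.04°.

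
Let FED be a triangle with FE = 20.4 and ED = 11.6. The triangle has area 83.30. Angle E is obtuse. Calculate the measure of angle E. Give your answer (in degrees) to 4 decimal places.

135.2493

From area = ½·FE·ED·sin E, we get sin E = 2·area/(FE·ED) ≈ 0.70402.
Taking the obtuse solution, ∠E ≈ 135.25°.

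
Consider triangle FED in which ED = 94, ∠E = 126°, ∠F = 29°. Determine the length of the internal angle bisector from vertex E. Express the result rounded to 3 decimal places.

t_E ≈ 39.750

The third angle is ∠D = 180° − ∠F − ∠E = 25.00°.
Law of sines: DF = ED·sin E/sin F ≈ 156.86.
Law of sines: FE = ED·sin D/sin F ≈ 81.942.
The bisector from E has length 2·FE·ED·cos(∠E/2)/(FE+ED) ≈ 39.75.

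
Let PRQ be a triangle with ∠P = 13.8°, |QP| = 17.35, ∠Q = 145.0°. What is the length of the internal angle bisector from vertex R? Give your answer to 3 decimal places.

The third angle is ∠R = 180° − ∠Q − ∠P = 21.20°.
Law of sines: |RQ| = |QP|·sin P/sin R ≈ 11.444.
Law of sines: |PR| = |QP|·sin Q/sin R ≈ 27.519.
The bisector from R has length 2·|PR|·|RQ|·cos(∠R/2)/(|PR|+|RQ|) ≈ 15.89.

t_R ≈ 15.890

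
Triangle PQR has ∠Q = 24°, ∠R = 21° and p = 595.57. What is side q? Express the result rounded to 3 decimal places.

The third angle is ∠P = 180° − ∠Q − ∠R = 135.00°.
Law of sines: q = p·sin Q/sin P ≈ 342.58.

342.579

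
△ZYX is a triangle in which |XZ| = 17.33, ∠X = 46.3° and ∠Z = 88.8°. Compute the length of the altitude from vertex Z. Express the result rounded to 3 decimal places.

h_Z ≈ 12.529

The third angle is ∠Y = 180° − ∠X − ∠Z = 44.90°.
Law of sines: |YX| = |XZ|·sin Z/sin Y ≈ 24.546.
Law of sines: |ZY| = |XZ|·sin X/sin Y ≈ 17.75.
Area = ½·|XZ|·|YX|·sin X ≈ 153.77.
The altitude from Z has length 2·area/|YX| ≈ 12.529.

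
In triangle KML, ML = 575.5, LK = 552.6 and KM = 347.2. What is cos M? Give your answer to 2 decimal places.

By the law of cosines, cos M = (KM² + ML² − LK²) / (2·KM·ML) ≈ 0.36629, so ∠M ≈ 1.196 rad.

0.37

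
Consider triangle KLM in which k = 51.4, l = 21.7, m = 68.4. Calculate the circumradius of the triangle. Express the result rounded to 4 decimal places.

By the law of cosines, cos K = (l² + m² − k²) / (2·l·m) ≈ 0.84468, so ∠K ≈ 32.36°.
Circumradius = k/(2 sin K) ≈ 48.013.

R ≈ 48.0133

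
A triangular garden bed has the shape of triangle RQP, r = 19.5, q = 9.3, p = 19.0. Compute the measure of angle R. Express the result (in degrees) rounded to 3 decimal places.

By the law of cosines, cos R = (q² + p² − r²) / (2·q·p) ≈ 0.19027, so ∠R ≈ 79.03°.

79.032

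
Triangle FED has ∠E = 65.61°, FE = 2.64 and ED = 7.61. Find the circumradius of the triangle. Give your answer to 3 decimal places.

By the law of cosines, DF² = FE² + ED² − 2·FE·ED·cos E = 48.289, so DF ≈ 6.949.
Area = ½·FE·ED·sin E ≈ 9.1487.
Circumradius = DF/(2 sin E) ≈ 3.815.

R ≈ 3.815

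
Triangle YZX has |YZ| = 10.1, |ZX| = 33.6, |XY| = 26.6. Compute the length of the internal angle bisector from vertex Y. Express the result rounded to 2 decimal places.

By the law of cosines, cos Y = (|XY|² + |YZ|² − |ZX|²) / (2·|XY|·|YZ|) ≈ -0.59441, so ∠Y ≈ 2.207 rad.
The bisector from Y has length 2·|XY|·|YZ|·cos(∠Y/2)/(|XY|+|YZ|) ≈ 6.5932.

6.59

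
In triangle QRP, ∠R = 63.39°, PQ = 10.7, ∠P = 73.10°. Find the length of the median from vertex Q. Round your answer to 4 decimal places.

The third angle is ∠Q = 180° − ∠R − ∠P = 43.51°.
Law of sines: RP = PQ·sin Q/sin R ≈ 8.2395.
Law of sines: QR = PQ·sin P/sin R ≈ 11.451.
Median from Q: ½√(2·PQ² + 2·QR² − RP²) ≈ 10.288.

10.2875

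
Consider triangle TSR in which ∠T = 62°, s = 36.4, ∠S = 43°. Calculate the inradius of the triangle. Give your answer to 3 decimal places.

The third angle is ∠R = 180° − ∠T − ∠S = 75.00°.
Law of sines: t = s·sin T/sin S ≈ 47.125.
Law of sines: r = s·sin R/sin S ≈ 51.554.
Area = ½·s·t·sin R ≈ 828.45.
Semiperimeter p = (47.125+36.4+51.554)/2 = 67.54.
Inradius = area/p = 828.45/67.54 ≈ 12.266.

12.266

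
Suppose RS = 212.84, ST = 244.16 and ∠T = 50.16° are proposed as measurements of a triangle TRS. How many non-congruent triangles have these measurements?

ST·sin T = 244.16·sin(50.16°) ≈ 187.5.
Since ST sin T < RS < ST (187.5 < 212.84 < 244.16), two triangles exist.

2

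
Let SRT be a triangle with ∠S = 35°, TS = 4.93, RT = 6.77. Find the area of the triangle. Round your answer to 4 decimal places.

area ≈ 14.4067

Law of sines: sin R = TS·sin S/RT ≈ 0.41769.
Since RT ≥ TS, only the acute value applies: ∠R ≈ 24.69°.
Then ∠T = 180° − ∠S − ∠R ≈ 120.31°.
Law of sines gives SR = RT·sin T/sin S ≈ 10.19.
Area = ½·RT·TS·sin T ≈ 14.407.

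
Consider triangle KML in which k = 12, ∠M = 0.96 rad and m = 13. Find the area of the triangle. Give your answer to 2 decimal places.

Law of sines: sin K = k·sin M/m ≈ 0.75618.
Since m ≥ k, only the acute value applies: ∠K ≈ 0.857 rad.
Then ∠L = π − ∠M − ∠K ≈ 1.324 rad.
Law of sines gives l = m·sin L/sin M ≈ 15.389.
Area = ½·m·k·sin L ≈ 75.639.

area ≈ 75.64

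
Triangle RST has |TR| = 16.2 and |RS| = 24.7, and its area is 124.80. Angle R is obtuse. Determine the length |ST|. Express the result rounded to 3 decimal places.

From area = ½·|TR|·|RS|·sin R, we get sin R = 2·area/(|TR|·|RS|) ≈ 0.62378.
Taking the obtuse solution, ∠R ≈ 141.41°.
Law of cosines then gives |ST| ≈ 38.704.

38.704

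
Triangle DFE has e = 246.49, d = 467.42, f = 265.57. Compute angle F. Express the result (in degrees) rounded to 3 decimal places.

25.075

By the law of cosines, cos F = (e² + d² − f²) / (2·e·d) ≈ 0.90575, so ∠F ≈ 25.08°.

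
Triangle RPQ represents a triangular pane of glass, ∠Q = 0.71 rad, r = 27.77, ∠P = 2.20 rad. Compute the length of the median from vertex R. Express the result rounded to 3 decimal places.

The third angle is ∠R = π − ∠P − ∠Q = 0.232 rad.
Law of sines: p = r·sin P/sin R ≈ 97.818.
Law of sines: q = r·sin Q/sin R ≈ 78.864.
Median from R: ½√(2·p² + 2·q² − r²) ≈ 87.756.

87.756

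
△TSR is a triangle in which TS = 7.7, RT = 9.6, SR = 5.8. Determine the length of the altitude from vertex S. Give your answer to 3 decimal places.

4.652

Semiperimeter s = (5.8 + 9.6 + 7.7)/2 = 11.55.
Heron's formula: area = √(11.55·5.75·1.95·3.85) ≈ 22.329.
The altitude from S has length 2·area/RT ≈ 4.6519.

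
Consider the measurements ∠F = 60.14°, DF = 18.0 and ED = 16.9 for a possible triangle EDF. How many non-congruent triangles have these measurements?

DF·sin F = 18.0·sin(60.14°) ≈ 15.61.
Since DF sin F < ED < DF (15.61 < 16.9 < 18.0), two triangles exist.

2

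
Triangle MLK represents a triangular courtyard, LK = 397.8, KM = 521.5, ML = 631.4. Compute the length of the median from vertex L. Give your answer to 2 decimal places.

Median from L: ½√(2·ML² + 2·LK² − KM²) ≈ 458.76.

458.76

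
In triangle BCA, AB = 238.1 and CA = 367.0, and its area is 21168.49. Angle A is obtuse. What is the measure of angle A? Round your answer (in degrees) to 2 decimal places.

∠A ≈ 151.02°

From area = ½·CA·AB·sin A, we get sin A = 2·area/(CA·AB) ≈ 0.48450.
Taking the obtuse solution, ∠A ≈ 151.02°.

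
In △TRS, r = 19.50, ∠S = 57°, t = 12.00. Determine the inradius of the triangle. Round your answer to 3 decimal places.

By the law of cosines, s² = t² + r² − 2·t·r·cos S = 269.36, so s ≈ 16.412.
Area = ½·t·r·sin S ≈ 98.124.
Semiperimeter p = (12+19.5+16.412)/2 = 23.956.
Inradius = area/p = 98.124/23.956 ≈ 4.096.

4.096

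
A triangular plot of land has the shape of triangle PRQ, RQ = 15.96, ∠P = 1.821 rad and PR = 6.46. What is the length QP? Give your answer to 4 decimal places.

Law of sines: sin Q = PR·sin P/RQ ≈ 0.39216.
Since RQ ≥ PR, only the acute value applies: ∠Q ≈ 0.403 rad.
Then ∠R = π − ∠P − ∠Q ≈ 0.918 rad.
Law of sines gives QP = RQ·sin R/sin P ≈ 13.082.

13.0821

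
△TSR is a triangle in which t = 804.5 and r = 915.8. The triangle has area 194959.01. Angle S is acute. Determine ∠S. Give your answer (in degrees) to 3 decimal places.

31.954

From area = ½·r·t·sin S, we get sin S = 2·area/(r·t) ≈ 0.52923.
Taking the acute solution, ∠S ≈ 31.95°.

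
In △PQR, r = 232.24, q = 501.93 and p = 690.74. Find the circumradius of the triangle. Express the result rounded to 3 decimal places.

By the law of cosines, cos P = (q² + r² − p²) / (2·q·r) ≈ -0.73456, so ∠P ≈ 137.27°.
Circumradius = p/(2 sin P) ≈ 508.99.

508.987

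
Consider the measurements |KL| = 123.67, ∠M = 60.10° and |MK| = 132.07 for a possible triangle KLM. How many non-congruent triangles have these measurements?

|MK|·sin M = 132.07·sin(60.10°) ≈ 114.5.
Since |MK| sin M < |KL| < |MK| (114.5 < 123.67 < 132.07), two triangles exist.

2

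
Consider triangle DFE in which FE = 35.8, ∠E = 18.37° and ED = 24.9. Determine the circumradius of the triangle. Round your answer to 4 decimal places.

By the law of cosines, DF² = FE² + ED² − 2·FE·ED·cos E = 209.66, so DF ≈ 14.48.
Area = ½·FE·ED·sin E ≈ 140.47.
Circumradius = DF/(2 sin E) ≈ 22.973.

R ≈ 22.9725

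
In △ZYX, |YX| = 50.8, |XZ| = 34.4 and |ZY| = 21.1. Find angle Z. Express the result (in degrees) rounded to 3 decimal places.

By the law of cosines, cos Z = (|XZ|² + |ZY|² − |YX|²) / (2·|XZ|·|ZY|) ≈ -0.65584, so ∠Z ≈ 130.98°.

∠Z ≈ 130.983°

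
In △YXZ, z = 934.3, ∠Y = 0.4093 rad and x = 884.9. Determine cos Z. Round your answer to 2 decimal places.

By the law of cosines, y² = x² + z² − 2·x·z·cos Y = 1.3902e+05, so y ≈ 372.86.
Law of cosines again: cos Z = (y² + x² − z²)/(2·y·x) ≈ 0.07449, so ∠Z ≈ 1.4962 rad.

cos Z ≈ 0.07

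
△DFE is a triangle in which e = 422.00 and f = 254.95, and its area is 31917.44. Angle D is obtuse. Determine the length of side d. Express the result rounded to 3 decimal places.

645.209

From area = ½·f·e·sin D, we get sin D = 2·area/(f·e) ≈ 0.59332.
Taking the obtuse solution, ∠D ≈ 143.61°.
Law of cosines then gives d ≈ 645.21.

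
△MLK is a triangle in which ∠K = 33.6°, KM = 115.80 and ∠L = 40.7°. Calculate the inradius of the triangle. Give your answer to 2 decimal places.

The third angle is ∠M = 180° − ∠L − ∠K = 105.70°.
Law of sines: LK = KM·sin M/sin L ≈ 170.96.
Law of sines: ML = KM·sin K/sin L ≈ 98.272.
Area = ½·KM·LK·sin K ≈ 5477.6.
Semiperimeter s = (170.96+115.8+98.272)/2 = 192.51.
Inradius = area/s = 5477.6/192.51 ≈ 28.453.

r ≈ 28.45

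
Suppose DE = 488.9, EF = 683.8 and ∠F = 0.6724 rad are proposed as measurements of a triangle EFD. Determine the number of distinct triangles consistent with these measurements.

EF·sin F = 683.8·sin(0.6724 rad) ≈ 425.9.
Since EF sin F < DE < EF (425.9 < 488.9 < 683.8), two triangles exist.

2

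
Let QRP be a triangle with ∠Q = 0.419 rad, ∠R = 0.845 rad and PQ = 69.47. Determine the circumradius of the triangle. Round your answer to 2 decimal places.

46.44

The third angle is ∠P = π − ∠Q − ∠R = 1.878 rad.
Law of sines: RP = PQ·sin Q/sin R ≈ 37.787.
Law of sines: QR = PQ·sin P/sin R ≈ 88.541.
Circumradius = PQ/(2 sin R) ≈ 46.439.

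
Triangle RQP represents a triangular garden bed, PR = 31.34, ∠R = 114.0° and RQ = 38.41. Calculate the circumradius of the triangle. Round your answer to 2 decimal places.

By the law of cosines, QP² = PR² + RQ² − 2·PR·RQ·cos R = 3436.8, so QP ≈ 58.624.
Area = ½·PR·RQ·sin R ≈ 549.85.
Circumradius = QP/(2 sin R) ≈ 32.086.

32.09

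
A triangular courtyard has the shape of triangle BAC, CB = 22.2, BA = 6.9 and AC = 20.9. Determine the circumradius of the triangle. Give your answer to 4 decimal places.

By the law of cosines, cos B = (CB² + BA² − AC²) / (2·CB·BA) ≈ 0.33829, so ∠B ≈ 1.226 rad.
Circumradius = AC/(2 sin B) ≈ 11.105.

11.1047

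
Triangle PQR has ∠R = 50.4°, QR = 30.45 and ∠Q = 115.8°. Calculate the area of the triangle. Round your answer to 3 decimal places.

area ≈ 1348.254

The third angle is ∠P = 180° − ∠Q − ∠R = 13.80°.
Law of sines: RP = QR·sin Q/sin P ≈ 114.93.
Law of sines: PQ = QR·sin R/sin P ≈ 98.36.
Area = ½·QR·RP·sin R ≈ 1348.3.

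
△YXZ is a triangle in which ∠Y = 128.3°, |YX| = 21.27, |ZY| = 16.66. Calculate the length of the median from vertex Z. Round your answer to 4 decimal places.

By the law of cosines, |XZ|² = |ZY|² + |YX|² − 2·|ZY|·|YX|·cos Y = 1169.2, so |XZ| ≈ 34.194.
Median from Z: ½√(2·|XZ|² + 2·|ZY|² − |YX|²) ≈ 24.704.

m_Z ≈ 24.7039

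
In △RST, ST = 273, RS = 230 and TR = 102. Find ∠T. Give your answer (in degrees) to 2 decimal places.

By the law of cosines, cos T = (ST² + TR² − RS²) / (2·ST·TR) ≈ 0.57518, so ∠T ≈ 54.89°.

54.89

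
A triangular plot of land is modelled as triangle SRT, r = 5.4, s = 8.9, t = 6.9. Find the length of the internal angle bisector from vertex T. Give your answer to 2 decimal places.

By the law of cosines, cos T = (s² + r² − t²) / (2·s·r) ≈ 0.63213, so ∠T ≈ 50.79°.
The bisector from T has length 2·s·r·cos(∠T/2)/(s+r) ≈ 6.0721.

t_T ≈ 6.07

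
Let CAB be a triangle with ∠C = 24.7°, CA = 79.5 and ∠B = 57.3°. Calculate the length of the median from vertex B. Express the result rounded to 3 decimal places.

m_B ≈ 59.794

The third angle is ∠A = 180° − ∠B − ∠C = 98.00°.
Law of sines: AB = CA·sin C/sin B ≈ 39.477.
Law of sines: BC = CA·sin A/sin B ≈ 93.554.
Median from B: ½√(2·AB² + 2·BC² − CA²) ≈ 59.794.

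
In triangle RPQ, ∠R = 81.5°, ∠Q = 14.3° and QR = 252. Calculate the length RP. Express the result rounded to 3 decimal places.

62.564

The third angle is ∠P = 180° − ∠Q − ∠R = 84.20°.
Law of sines: RP = QR·sin Q/sin P ≈ 62.564.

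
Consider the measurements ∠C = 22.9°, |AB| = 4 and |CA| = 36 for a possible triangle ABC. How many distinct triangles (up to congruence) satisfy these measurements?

0

|CA|·sin C = 36·sin(22.9°) ≈ 14.01.
Since |AB| = 4 < 14.01 = |CA| sin C, no triangle exists.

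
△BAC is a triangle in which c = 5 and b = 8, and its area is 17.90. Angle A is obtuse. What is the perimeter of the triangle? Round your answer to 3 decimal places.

From area = ½·c·b·sin A, we get sin A = 2·area/(c·b) ≈ 0.89500.
Taking the obtuse solution, ∠A ≈ 116.49°.
Law of cosines then gives a ≈ 11.166.
Perimeter = 8 + 11.166 + 5 = 24.166.

perimeter ≈ 24.166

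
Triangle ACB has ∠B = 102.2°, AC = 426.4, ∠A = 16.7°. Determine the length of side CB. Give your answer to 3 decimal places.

125.362

The third angle is ∠C = 180° − ∠B − ∠A = 61.10°.
Law of sines: CB = AC·sin A/sin B ≈ 125.36.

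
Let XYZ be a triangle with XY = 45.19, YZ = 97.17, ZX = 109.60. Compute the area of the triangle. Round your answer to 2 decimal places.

area ≈ 2191.58

Semiperimeter s = (97.17 + 109.6 + 45.19)/2 = 125.98.
Heron's formula: area = √(125.98·28.81·16.38·80.79) ≈ 2191.6.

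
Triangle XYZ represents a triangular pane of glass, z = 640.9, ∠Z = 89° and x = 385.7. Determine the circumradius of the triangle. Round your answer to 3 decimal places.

R ≈ 320.499

Law of sines: sin X = x·sin Z/z ≈ 0.60172.
Since z ≥ x, only the acute value applies: ∠X ≈ 36.99°.
Then ∠Y = 180° − ∠Z − ∠X ≈ 54.01°.
Law of sines gives y = z·sin Y/sin Z ≈ 518.62.
Circumradius = z/(2 sin Z) ≈ 320.5.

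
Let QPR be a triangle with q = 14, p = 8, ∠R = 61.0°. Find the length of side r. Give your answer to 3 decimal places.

12.305

By the law of cosines, r² = q² + p² − 2·q·p·cos R = 151.4, so r ≈ 12.305.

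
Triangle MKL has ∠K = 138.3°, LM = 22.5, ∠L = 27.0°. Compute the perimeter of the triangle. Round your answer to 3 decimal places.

The third angle is ∠M = 180° − ∠K − ∠L = 14.70°.
Law of sines: KL = LM·sin M/sin K ≈ 8.5828.
Law of sines: MK = LM·sin L/sin K ≈ 15.355.
Semiperimeter s = (8.5828+22.5+15.355)/2 = 23.219.
Perimeter = 8.5828 + 22.5 + 15.355 = 46.438.

46.438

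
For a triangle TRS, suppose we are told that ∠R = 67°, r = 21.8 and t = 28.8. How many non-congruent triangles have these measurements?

0

t·sin R = 28.8·sin(67°) ≈ 26.51.
Since r = 21.8 < 26.51 = t sin R, no triangle exists.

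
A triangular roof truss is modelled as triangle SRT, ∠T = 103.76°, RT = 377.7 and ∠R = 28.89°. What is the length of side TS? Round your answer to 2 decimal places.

248.10

The third angle is ∠S = 180° − ∠R − ∠T = 47.35°.
Law of sines: TS = RT·sin R/sin S ≈ 248.1.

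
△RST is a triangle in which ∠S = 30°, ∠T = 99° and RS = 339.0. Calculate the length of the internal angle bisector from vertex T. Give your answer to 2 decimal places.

The third angle is ∠R = 180° − ∠S − ∠T = 51.00°.
Law of sines: ST = RS·sin R/sin T ≈ 266.74.
Law of sines: TR = RS·sin S/sin T ≈ 171.61.
The bisector from T has length 2·ST·TR·cos(∠T/2)/(ST+TR) ≈ 135.64.

t_T ≈ 135.64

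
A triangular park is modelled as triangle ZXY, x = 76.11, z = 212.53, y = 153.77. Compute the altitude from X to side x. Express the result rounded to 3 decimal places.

Semiperimeter s = (212.53 + 76.11 + 153.77)/2 = 221.2.
Heron's formula: area = √(221.2·8.675·145.09·67.435) ≈ 4333.1.
The altitude from X has length 2·area/x ≈ 113.86.

h_X ≈ 113.865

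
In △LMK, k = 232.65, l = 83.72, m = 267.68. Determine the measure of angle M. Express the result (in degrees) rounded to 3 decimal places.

By the law of cosines, cos M = (k² + l² − m²) / (2·k·l) ≈ -0.26999, so ∠M ≈ 105.66°.

105.664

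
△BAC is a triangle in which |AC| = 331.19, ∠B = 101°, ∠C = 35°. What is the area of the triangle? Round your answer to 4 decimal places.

22260.7828

The third angle is ∠A = 180° − ∠C − ∠B = 44.00°.
Law of sines: |CB| = |AC|·sin A/sin B ≈ 234.37.
Law of sines: |BA| = |AC|·sin C/sin B ≈ 193.52.
Area = ½·|AC|·|CB|·sin C ≈ 22261.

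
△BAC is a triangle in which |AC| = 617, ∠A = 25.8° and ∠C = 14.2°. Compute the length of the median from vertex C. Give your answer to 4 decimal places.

513.5654

The third angle is ∠B = 180° − ∠A − ∠C = 140.00°.
Law of sines: |CB| = |AC|·sin A/sin B ≈ 417.77.
Law of sines: |BA| = |AC|·sin C/sin B ≈ 235.47.
Median from C: ½√(2·|AC|² + 2·|CB|² − |BA|²) ≈ 513.57.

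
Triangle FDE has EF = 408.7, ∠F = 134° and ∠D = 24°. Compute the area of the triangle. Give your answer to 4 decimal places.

area ≈ 55331.8877

The third angle is ∠E = 180° − ∠F − ∠D = 22.00°.
Law of sines: DE = EF·sin F/sin D ≈ 722.81.
Law of sines: FD = EF·sin E/sin D ≈ 376.41.
Area = ½·EF·DE·sin E ≈ 55332.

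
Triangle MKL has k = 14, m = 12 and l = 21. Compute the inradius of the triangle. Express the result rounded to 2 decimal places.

r ≈ 3.41

Semiperimeter s = (12 + 14 + 21)/2 = 23.5.
Heron's formula: area = √(23.5·11.5·9.5·2.5) ≈ 80.115.
Inradius = area/s = 80.115/23.5 ≈ 3.4092.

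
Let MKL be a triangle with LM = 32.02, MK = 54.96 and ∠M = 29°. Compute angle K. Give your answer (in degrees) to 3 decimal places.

∠K ≈ 29.938°

By the law of cosines, KL² = LM² + MK² − 2·LM·MK·cos M = 967.54, so KL ≈ 31.105.
Law of cosines again: cos K = (MK² + KL² − LM²)/(2·MK·KL) ≈ 0.86656, so ∠K ≈ 29.94°.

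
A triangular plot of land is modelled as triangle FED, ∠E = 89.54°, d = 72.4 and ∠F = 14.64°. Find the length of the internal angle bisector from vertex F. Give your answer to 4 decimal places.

72.9197

The third angle is ∠D = 180° − ∠F − ∠E = 75.82°.
Law of sines: f = d·sin F/sin D ≈ 18.874.
Law of sines: e = d·sin E/sin D ≈ 74.673.
The bisector from F has length 2·e·d·cos(∠F/2)/(e+d) ≈ 72.92.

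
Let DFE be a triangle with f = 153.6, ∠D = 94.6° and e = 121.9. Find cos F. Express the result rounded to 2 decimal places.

By the law of cosines, d² = f² + e² − 2·f·e·cos D = 41456, so d ≈ 203.61.
Law of cosines again: cos F = (e² + d² − f²)/(2·e·d) ≈ 0.65920, so ∠F ≈ 48.76°.

cos F ≈ 0.66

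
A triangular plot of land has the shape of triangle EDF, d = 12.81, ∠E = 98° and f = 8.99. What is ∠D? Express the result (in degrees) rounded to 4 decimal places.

By the law of cosines, e² = d² + f² − 2·d·f·cos E = 276.97, so e ≈ 16.642.
Law of cosines again: cos D = (f² + e² − d²)/(2·f·e) ≈ 0.64731, so ∠D ≈ 49.66°.

49.6610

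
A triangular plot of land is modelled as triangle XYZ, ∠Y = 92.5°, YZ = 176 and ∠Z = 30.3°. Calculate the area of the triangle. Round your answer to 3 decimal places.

area ≈ 9287.410

The third angle is ∠X = 180° − ∠Y − ∠Z = 57.20°.
Law of sines: ZX = YZ·sin Y/sin X ≈ 209.18.
Law of sines: XY = YZ·sin Z/sin X ≈ 105.64.
Area = ½·YZ·ZX·sin Z ≈ 9287.4.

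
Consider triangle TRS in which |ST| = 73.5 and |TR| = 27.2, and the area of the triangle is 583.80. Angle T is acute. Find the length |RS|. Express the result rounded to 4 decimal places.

From area = ½·|ST|·|TR|·sin T, we get sin T = 2·area/(|ST|·|TR|) ≈ 0.58403.
Taking the acute solution, ∠T ≈ 35.73°.
Law of cosines then gives |RS| ≈ 53.819.

53.8189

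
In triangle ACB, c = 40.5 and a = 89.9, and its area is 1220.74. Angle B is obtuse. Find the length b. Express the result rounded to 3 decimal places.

122.981

From area = ½·a·c·sin B, we get sin B = 2·area/(a·c) ≈ 0.67056.
Taking the obtuse solution, ∠B ≈ 2.407 rad.
Law of cosines then gives b ≈ 122.98.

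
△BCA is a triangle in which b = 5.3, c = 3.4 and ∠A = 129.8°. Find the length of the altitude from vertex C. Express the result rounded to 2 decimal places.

h_C ≈ 4.07

By the law of cosines, a² = b² + c² − 2·b·c·cos A = 62.72, so a ≈ 7.9196.
Area = ½·b·c·sin A ≈ 6.9222.
The altitude from C has length 2·area/c ≈ 4.0719.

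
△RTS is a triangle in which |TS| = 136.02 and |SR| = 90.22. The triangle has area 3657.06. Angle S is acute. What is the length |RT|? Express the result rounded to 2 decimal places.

From area = ½·|TS|·|SR|·sin S, we get sin S = 2·area/(|TS|·|SR|) ≈ 0.59601.
Taking the acute solution, ∠S ≈ 0.6385 rad.
Law of cosines then gives |RT| ≈ 83.267.

83.27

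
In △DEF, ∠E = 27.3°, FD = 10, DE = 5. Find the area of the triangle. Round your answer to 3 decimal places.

area ≈ 16.255

Law of sines: sin F = DE·sin E/FD ≈ 0.22932.
Since FD ≥ DE, only the acute value applies: ∠F ≈ 13.26°.
Then ∠D = 180° − ∠E − ∠F ≈ 139.44°.
Law of sines gives EF = FD·sin D/sin E ≈ 14.177.
Area = ½·FD·DE·sin D ≈ 16.255.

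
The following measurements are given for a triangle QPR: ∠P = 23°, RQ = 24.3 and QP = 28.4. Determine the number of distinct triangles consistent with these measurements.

QP·sin P = 28.4·sin(23°) ≈ 11.1.
Since QP sin P < RQ < QP (11.1 < 24.3 < 28.4), two triangles exist.

2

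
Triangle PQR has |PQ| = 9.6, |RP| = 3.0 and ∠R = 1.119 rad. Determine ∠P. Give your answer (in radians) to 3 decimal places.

1.738

Law of sines: sin Q = |RP|·sin R/|PQ| ≈ 0.28115.
Since |PQ| ≥ |RP|, only the acute value applies: ∠Q ≈ 0.285 rad.
Then ∠P = π − ∠R − ∠Q ≈ 1.738 rad.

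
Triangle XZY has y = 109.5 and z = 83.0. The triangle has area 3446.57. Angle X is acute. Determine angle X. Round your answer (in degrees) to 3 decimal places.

49.327

From area = ½·z·y·sin X, we get sin X = 2·area/(z·y) ≈ 0.75845.
Taking the acute solution, ∠X ≈ 49.33°.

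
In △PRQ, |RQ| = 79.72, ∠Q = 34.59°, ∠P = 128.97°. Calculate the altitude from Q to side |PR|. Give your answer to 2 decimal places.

h_Q ≈ 22.56

The third angle is ∠R = 180° − ∠Q − ∠P = 16.44°.
Law of sines: |QP| = |RQ|·sin R/sin P ≈ 29.019.
Law of sines: |PR| = |RQ|·sin Q/sin P ≈ 58.21.
Area = ½·|RQ|·|QP|·sin Q ≈ 656.66.
The altitude from Q has length 2·area/|PR| ≈ 22.562.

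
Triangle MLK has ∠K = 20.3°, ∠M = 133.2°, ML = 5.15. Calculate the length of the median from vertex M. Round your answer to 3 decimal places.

2.434

The third angle is ∠L = 180° − ∠K − ∠M = 26.50°.
Law of sines: LK = ML·sin M/sin K ≈ 10.821.
Law of sines: KM = ML·sin L/sin K ≈ 6.6235.
Median from M: ½√(2·KM² + 2·ML² − LK²) ≈ 2.4337.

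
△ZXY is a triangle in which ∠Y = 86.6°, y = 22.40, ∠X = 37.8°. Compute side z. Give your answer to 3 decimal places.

18.515

The third angle is ∠Z = 180° − ∠X − ∠Y = 55.60°.
Law of sines: z = y·sin Z/sin Y ≈ 18.515.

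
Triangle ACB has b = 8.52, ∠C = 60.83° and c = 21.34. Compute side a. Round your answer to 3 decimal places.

24.154

Law of sines: sin B = b·sin C/c ≈ 0.34862.
Since c ≥ b, only the acute value applies: ∠B ≈ 20.40°.
Then ∠A = 180° − ∠C − ∠B ≈ 98.77°.
Law of sines gives a = c·sin A/sin C ≈ 24.154.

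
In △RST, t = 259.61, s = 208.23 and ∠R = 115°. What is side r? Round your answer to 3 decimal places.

By the law of cosines, r² = s² + t² − 2·s·t·cos R = 1.5645e+05, so r ≈ 395.54.

395.537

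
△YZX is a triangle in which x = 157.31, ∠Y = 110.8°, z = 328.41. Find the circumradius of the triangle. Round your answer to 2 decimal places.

By the law of cosines, y² = z² + x² − 2·z·x·cos Y = 1.6929e+05, so y ≈ 411.45.
Area = ½·z·x·sin Y ≈ 24148.
Circumradius = y/(2 sin Y) ≈ 220.07.

220.07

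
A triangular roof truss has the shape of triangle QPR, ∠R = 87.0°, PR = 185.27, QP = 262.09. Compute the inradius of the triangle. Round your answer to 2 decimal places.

Law of sines: sin Q = PR·sin R/QP ≈ 0.70593.
Since QP ≥ PR, only the acute value applies: ∠Q ≈ 44.90°.
Then ∠P = 180° − ∠R − ∠Q ≈ 48.10°.
Law of sines gives RQ = QP·sin P/sin R ≈ 195.33.
Area = ½·QP·PR·sin P ≈ 18070.
Semiperimeter s = (185.27+195.33+262.09)/2 = 321.35.
Inradius = area/s = 18070/321.35 ≈ 56.231.

r ≈ 56.23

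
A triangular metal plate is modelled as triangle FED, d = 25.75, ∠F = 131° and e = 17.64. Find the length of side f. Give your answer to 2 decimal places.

39.63

By the law of cosines, f² = e² + d² − 2·e·d·cos F = 1570.2, so f ≈ 39.626.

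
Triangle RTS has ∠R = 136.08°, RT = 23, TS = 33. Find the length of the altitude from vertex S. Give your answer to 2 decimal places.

Law of sines: sin S = RT·sin R/TS ≈ 0.48346.
Since TS ≥ RT, only the acute value applies: ∠S ≈ 28.91°.
Then ∠T = 180° − ∠R − ∠S ≈ 15.01°.
Law of sines gives SR = TS·sin T/sin R ≈ 12.32.
Area = ½·TS·RT·sin T ≈ 98.277.
The altitude from S has length 2·area/RT ≈ 8.5459.

h_S ≈ 8.55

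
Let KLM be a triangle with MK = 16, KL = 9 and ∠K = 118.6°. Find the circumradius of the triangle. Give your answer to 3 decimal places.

By the law of cosines, LM² = MK² + KL² − 2·MK·KL·cos K = 474.86, so LM ≈ 21.791.
Area = ½·MK·KL·sin K ≈ 63.215.
Circumradius = LM/(2 sin K) ≈ 12.41.

R ≈ 12.410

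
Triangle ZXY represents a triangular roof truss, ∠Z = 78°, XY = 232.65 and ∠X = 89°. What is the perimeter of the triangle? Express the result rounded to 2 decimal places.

The third angle is ∠Y = 180° − ∠Z − ∠X = 13.00°.
Law of sines: YZ = XY·sin X/sin Z ≈ 237.81.
Law of sines: ZX = XY·sin Y/sin Z ≈ 53.504.
Semiperimeter s = (232.65+237.81+53.504)/2 = 261.98.
Perimeter = 232.65 + 237.81 + 53.504 = 523.97.

perimeter ≈ 523.97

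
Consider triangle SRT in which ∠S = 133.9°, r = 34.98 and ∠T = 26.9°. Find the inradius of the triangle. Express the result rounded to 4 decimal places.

7.5930

The third angle is ∠R = 180° − ∠T − ∠S = 19.20°.
Law of sines: s = r·sin S/sin R ≈ 76.642.
Law of sines: t = r·sin T/sin R ≈ 48.123.
Area = ½·r·s·sin T ≈ 606.47.
Semiperimeter p = (76.642+34.98+48.123)/2 = 79.872.
Inradius = area/p = 606.47/79.872 ≈ 7.593.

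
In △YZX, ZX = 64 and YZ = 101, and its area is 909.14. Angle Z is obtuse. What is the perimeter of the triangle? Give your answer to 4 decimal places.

From area = ½·YZ·ZX·sin Z, we get sin Z = 2·area/(YZ·ZX) ≈ 0.28129.
Taking the obtuse solution, ∠Z ≈ 163.66°.
Law of cosines then gives XY ≈ 163.41.
Perimeter = 64 + 163.41 + 101 = 328.41.

perimeter ≈ 328.4105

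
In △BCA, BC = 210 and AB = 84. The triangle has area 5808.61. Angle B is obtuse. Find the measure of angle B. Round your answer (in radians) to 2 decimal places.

2.42

From area = ½·AB·BC·sin B, we get sin B = 2·area/(AB·BC) ≈ 0.65857.
Taking the obtuse solution, ∠B ≈ 2.423 rad.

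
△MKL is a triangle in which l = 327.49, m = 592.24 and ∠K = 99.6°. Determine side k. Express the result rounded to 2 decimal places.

By the law of cosines, k² = l² + m² − 2·l·m·cos K = 5.2269e+05, so k ≈ 722.97.

722.97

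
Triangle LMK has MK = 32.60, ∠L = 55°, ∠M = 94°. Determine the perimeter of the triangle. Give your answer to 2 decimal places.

perimeter ≈ 92.80

The third angle is ∠K = 180° − ∠L − ∠M = 31.00°.
Law of sines: KL = MK·sin M/sin L ≈ 39.7.
Law of sines: LM = MK·sin K/sin L ≈ 20.497.
Semiperimeter s = (32.6+39.7+20.497)/2 = 46.399.
Perimeter = 32.6 + 39.7 + 20.497 = 92.797.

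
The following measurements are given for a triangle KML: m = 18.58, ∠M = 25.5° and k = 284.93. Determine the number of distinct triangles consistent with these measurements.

k·sin M = 284.93·sin(25.5°) ≈ 122.7.
Since m = 18.58 < 122.7 = k sin M, no triangle exists.

0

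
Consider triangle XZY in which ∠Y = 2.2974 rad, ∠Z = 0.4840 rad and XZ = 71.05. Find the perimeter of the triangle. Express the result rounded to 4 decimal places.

perimeter ≈ 148.7867

The third angle is ∠X = π − ∠Z − ∠Y = 0.3602 rad.
Law of sines: ZY = XZ·sin X/sin Y ≈ 33.504.
Law of sines: YX = XZ·sin Z/sin Y ≈ 44.233.
Semiperimeter s = (33.504+44.233+71.05)/2 = 74.393.
Perimeter = 33.504 + 44.233 + 71.05 = 148.79.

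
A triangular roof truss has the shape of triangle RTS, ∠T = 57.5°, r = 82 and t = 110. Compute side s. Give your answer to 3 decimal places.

Law of sines: sin R = r·sin T/t ≈ 0.62871.
Since t ≥ r, only the acute value applies: ∠R ≈ 38.96°.
Then ∠S = 180° − ∠T − ∠R ≈ 83.54°.
Law of sines gives s = t·sin S/sin T ≈ 129.6.

129.599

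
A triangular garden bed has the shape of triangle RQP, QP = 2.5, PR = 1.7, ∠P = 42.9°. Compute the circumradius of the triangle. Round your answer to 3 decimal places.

By the law of cosines, RQ² = QP² + PR² − 2·QP·PR·cos P = 2.9134, so RQ ≈ 1.7069.
Area = ½·QP·PR·sin P ≈ 1.4465.
Circumradius = RQ/(2 sin P) ≈ 1.2537.

1.254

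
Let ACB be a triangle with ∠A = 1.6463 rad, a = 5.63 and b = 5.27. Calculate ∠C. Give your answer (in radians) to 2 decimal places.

Law of sines: sin B = b·sin A/a ≈ 0.93339.
Since a ≥ b, only the acute value applies: ∠B ≈ 1.2037 rad.
Then ∠C = π − ∠A − ∠B ≈ 0.2915 rad.

∠C ≈ 0.29 rad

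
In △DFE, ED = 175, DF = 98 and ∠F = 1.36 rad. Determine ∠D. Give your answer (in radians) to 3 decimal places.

Law of sines: sin E = DF·sin F/ED ≈ 0.54760.
Since ED ≥ DF, only the acute value applies: ∠E ≈ 0.579 rad.
Then ∠D = π − ∠F − ∠E ≈ 1.202 rad.

1.202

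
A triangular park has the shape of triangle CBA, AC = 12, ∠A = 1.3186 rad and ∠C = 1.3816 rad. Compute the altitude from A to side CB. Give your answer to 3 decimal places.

h_A ≈ 11.786

The third angle is ∠B = π − ∠A − ∠C = 0.4414 rad.
Law of sines: BA = AC·sin C/sin B ≈ 27.589.
Law of sines: CB = AC·sin A/sin B ≈ 27.201.
Area = ½·AC·BA·sin A ≈ 160.3.
The altitude from A has length 2·area/CB ≈ 11.786.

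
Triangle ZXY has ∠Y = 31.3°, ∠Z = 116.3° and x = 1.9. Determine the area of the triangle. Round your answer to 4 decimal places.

The third angle is ∠X = 180° − ∠Y − ∠Z = 32.40°.
Law of sines: z = x·sin Z/sin X ≈ 3.1789.
Law of sines: y = x·sin Y/sin X ≈ 1.8422.
Area = ½·x·z·sin Y ≈ 1.5689.

area ≈ 1.5689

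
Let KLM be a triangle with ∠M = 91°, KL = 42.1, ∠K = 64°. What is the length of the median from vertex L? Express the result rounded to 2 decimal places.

m_L ≈ 39.03

The third angle is ∠L = 180° − ∠M − ∠K = 25.00°.
Law of sines: LM = KL·sin K/sin M ≈ 37.845.
Law of sines: MK = KL·sin L/sin M ≈ 17.795.
Median from L: ½√(2·KL² + 2·LM² − MK²) ≈ 39.028.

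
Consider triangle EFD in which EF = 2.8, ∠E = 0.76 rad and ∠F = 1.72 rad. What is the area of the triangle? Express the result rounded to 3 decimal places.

The third angle is ∠D = π − ∠E − ∠F = 0.662 rad.
Law of sines: FD = EF·sin E/sin D ≈ 3.1397.
Law of sines: DE = EF·sin F/sin D ≈ 4.5068.
Area = ½·EF·FD·sin F ≈ 4.3468.

area ≈ 4.347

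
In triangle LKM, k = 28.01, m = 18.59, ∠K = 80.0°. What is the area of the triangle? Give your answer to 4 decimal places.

223.5996

Law of sines: sin M = m·sin K/k ≈ 0.65361.
Since k ≥ m, only the acute value applies: ∠M ≈ 40.81°.
Then ∠L = 180° − ∠K − ∠M ≈ 59.19°.
Law of sines gives l = k·sin L/sin K ≈ 24.427.
Area = ½·k·m·sin L ≈ 223.6.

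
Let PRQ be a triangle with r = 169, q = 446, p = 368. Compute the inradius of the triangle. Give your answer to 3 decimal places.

60.721

Semiperimeter s = (368 + 169 + 446)/2 = 491.5.
Heron's formula: area = √(491.5·123.5·322.5·45.5) ≈ 29845.
Inradius = area/s = 29845/491.5 ≈ 60.721.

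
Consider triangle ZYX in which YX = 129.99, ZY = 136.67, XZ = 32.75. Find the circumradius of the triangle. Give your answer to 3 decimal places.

R ≈ 68.573

By the law of cosines, cos Z = (XZ² + ZY² − YX²) / (2·XZ·ZY) ≈ 0.31880, so ∠Z ≈ 71.41°.
Circumradius = YX/(2 sin Z) ≈ 68.573.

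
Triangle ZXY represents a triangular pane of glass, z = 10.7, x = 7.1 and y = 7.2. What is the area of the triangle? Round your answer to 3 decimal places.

Semiperimeter s = (10.7 + 7.1 + 7.2)/2 = 12.5.
Heron's formula: area = √(12.5·1.8·5.4·5.3) ≈ 25.376.

area ≈ 25.376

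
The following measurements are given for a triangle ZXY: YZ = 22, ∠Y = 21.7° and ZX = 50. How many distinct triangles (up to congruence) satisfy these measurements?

1

YZ·sin Y = 22·sin(21.7°) ≈ 8.134.
Since ZX ≥ YZ, exactly one triangle exists.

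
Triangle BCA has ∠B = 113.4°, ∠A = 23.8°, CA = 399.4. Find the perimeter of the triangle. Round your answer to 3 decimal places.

870.708

The third angle is ∠C = 180° − ∠A − ∠B = 42.80°.
Law of sines: AB = CA·sin C/sin B ≈ 295.69.
Law of sines: BC = CA·sin A/sin B ≈ 175.62.
Semiperimeter s = (399.4+295.69+175.62)/2 = 435.35.
Perimeter = 399.4 + 295.69 + 175.62 = 870.71.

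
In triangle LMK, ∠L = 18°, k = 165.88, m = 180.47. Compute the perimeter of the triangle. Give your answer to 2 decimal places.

402.41

By the law of cosines, l² = m² + k² − 2·m·k·cos L = 3143.2, so l ≈ 56.065.
Semiperimeter s = (56.065+180.47+165.88)/2 = 201.21.
Perimeter = 56.065 + 180.47 + 165.88 = 402.41.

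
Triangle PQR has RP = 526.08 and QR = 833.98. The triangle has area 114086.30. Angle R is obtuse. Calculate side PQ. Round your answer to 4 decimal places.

From area = ½·QR·RP·sin R, we get sin R = 2·area/(QR·RP) ≈ 0.52006.
Taking the obtuse solution, ∠R ≈ 148.66°.
Law of cosines then gives PQ ≈ 1312.2.

1312.1598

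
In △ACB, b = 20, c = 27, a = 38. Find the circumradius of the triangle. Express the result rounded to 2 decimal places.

R ≈ 19.86

By the law of cosines, cos A = (c² + b² − a²) / (2·c·b) ≈ -0.29167, so ∠A ≈ 1.867 rad.
Circumradius = a/(2 sin A) ≈ 19.864.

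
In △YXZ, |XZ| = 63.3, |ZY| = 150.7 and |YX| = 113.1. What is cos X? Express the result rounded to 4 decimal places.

By the law of cosines, cos X = (|YX|² + |XZ|² − |ZY|²) / (2·|YX|·|XZ|) ≈ -0.41289, so ∠X ≈ 114.39°.

cos X ≈ -0.4129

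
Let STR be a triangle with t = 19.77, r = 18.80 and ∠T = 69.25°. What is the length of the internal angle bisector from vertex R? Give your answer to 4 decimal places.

Law of sines: sin R = r·sin T/t ≈ 0.88925.
Since t ≥ r, only the acute value applies: ∠R ≈ 62.78°.
Then ∠S = 180° − ∠T − ∠R ≈ 47.97°.
Law of sines gives s = t·sin S/sin T ≈ 15.704.
The bisector from R has length 2·s·t·cos(∠R/2)/(s+t) ≈ 14.942.

14.9420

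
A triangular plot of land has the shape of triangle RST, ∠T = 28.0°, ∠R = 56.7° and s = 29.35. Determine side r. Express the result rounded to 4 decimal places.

The third angle is ∠S = 180° − ∠T − ∠R = 95.30°.
Law of sines: r = s·sin R/sin S ≈ 24.636.

24.6363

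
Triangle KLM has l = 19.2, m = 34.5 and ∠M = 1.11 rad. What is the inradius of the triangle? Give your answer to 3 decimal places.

r ≈ 7.175

Law of sines: sin L = l·sin M/m ≈ 0.49848.
Since m ≥ l, only the acute value applies: ∠L ≈ 0.522 rad.
Then ∠K = π − ∠M − ∠L ≈ 1.510 rad.
Law of sines gives k = m·sin K/sin M ≈ 38.446.
Area = ½·m·l·sin K ≈ 330.58.
Semiperimeter s = (38.446+19.2+34.5)/2 = 46.073.
Inradius = area/s = 330.58/46.073 ≈ 7.1752.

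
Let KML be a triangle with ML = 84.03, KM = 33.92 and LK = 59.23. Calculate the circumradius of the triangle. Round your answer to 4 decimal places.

R ≈ 52.4137

By the law of cosines, cos K = (LK² + KM² − ML²) / (2·LK·KM) ≈ -0.59786, so ∠K ≈ 126.72°.
Circumradius = ML/(2 sin K) ≈ 52.414.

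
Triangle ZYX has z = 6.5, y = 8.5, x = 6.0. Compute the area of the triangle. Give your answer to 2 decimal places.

area ≈ 19.44

Semiperimeter s = (6.5 + 8.5 + 6)/2 = 10.5.
Heron's formula: area = √(10.5·4·2·4.5) ≈ 19.442.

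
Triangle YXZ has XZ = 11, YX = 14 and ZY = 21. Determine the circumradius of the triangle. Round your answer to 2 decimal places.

By the law of cosines, cos Y = (ZY² + YX² − XZ²) / (2·ZY·YX) ≈ 0.87755, so ∠Y ≈ 28.65°.
Circumradius = XZ/(2 sin Y) ≈ 11.471.

R ≈ 11.47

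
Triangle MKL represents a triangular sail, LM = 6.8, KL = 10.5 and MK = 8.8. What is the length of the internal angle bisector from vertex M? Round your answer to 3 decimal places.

By the law of cosines, cos M = (LM² + MK² − KL²) / (2·LM·MK) ≈ 0.11222, so ∠M ≈ 83.56°.
The bisector from M has length 2·LM·MK·cos(∠M/2)/(LM+MK) ≈ 5.7211.

t_M ≈ 5.721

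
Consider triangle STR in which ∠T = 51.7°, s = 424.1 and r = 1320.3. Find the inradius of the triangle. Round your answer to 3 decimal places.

By the law of cosines, t² = r² + s² − 2·r·s·cos T = 1.229e+06, so t ≈ 1108.6.
Area = ½·r·s·sin T ≈ 2.1971e+05.
Semiperimeter p = (424.1+1108.6+1320.3)/2 = 1426.5.
Inradius = area/p = 2.1971e+05/1426.5 ≈ 154.02.

154.023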